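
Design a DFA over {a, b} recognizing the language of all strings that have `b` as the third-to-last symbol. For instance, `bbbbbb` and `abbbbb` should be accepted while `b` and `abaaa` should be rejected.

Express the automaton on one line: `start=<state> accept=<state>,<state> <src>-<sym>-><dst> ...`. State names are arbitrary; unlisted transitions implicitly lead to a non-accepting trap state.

Because acceptance depends on a position counted from the end, the machine has to buffer the most recent 3 symbols. Make each state the string of the last up-to-3 symbols read; on input `x` shift the window left and append `x`. Accept when the buffered window has length 3 and begins with `b`.
With 15 states:
          a    b  
>  s0     s1   s2 
   s1     s3   s4 
   s2     s5   s6 
   s3     s7   s8 
   s4     s9  s10 
   s5    s11  s12 
   s6    s13  s14 
   s7     s7   s8 
   s8     s9  s10 
   s9    s11  s12 
   s10   s13  s14 
 * s11    s7   s8 
 * s12    s9  s10 
 * s13   s11  s12 
 * s14   s13  s14 
(> = start, * = accepting)

start=s0 accept=s11,s12,s13,s14 s0-a->s1 s0-b->s2 s1-a->s3 s1-b->s4 s2-a->s5 s2-b->s6 s3-a->s7 s3-b->s8 s4-a->s9 s4-b->s10 s5-a->s11 s5-b->s12 s6-a->s13 s6-b->s14 s7-a->s7 s7-b->s8 s8-a->s9 s8-b->s10 s9-a->s11 s9-b->s12 s10-a->s13 s10-b->s14 s11-a->s7 s11-b->s8 s12-a->s9 s12-b->s10 s13-a->s11 s13-b->s12 s14-a->s13 s14-b->s14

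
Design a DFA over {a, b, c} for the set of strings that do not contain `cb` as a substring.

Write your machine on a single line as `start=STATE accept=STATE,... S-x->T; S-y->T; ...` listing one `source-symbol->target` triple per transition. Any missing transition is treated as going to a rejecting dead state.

This is the complement of 'contains `cb`'. Use the same substring-matching states — S0 through S2 holding how much of `cb` has just been matched — but flip the accepting set: everything except the trap S2 accepts.
With 3 states:
        a   b   c  
>* S0   S0  S0  S1 
 * S1   S0  S2  S1 
   S2   S2  S2  S2 
(> = start, * = accepting)

start=S0; accept=S0,S1; S0-a->S0; S0-b->S0; S0-c->S1; S1-a->S0; S1-b->S2; S1-c->S1; S2-a->S2; S2-b->S2; S2-c->S2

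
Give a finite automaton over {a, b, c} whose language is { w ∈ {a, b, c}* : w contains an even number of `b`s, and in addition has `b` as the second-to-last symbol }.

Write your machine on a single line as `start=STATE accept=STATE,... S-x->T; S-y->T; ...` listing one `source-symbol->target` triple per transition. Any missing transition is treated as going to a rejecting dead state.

Handle the two conditions separately and then intersect. The first has 2 states tracking the count of `b`s modulo 2; the second has 13 states tracking the last 2 symbols read. A product state is a pair (one from each), accepting exactly when both do. Minimizing collapses redundant product states.
A 6-state machine:
        a   b   c  
>  q0   q0  q1  q0 
   q1   q2  q3  q2 
   q2   q2  q4  q2 
 * q3   q5  q1  q5 
   q4   q5  q1  q5 
 * q5   q0  q1  q0 
(> = start, * = accepting)

start=q0; accept=q3,q5; q0-a->q0; q0-b->q1; q0-c->q0; q1-a->q2; q1-b->q3; q1-c->q2; q2-a->q2; q2-b->q4; q2-c->q2; q3-a->q5; q3-b->q1; q3-c->q5; q4-a->q5; q4-b->q1; q4-c->q5; q5-a->q0; q5-b->q1; q5-c->q0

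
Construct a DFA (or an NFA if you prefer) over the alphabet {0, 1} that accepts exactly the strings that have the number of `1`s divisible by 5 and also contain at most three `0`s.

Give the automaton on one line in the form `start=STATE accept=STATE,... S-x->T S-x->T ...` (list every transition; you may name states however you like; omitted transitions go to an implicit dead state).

Build one automaton per condition and run them in lockstep. The first has 5 states tracking the count of `1`s modulo 5; the second has 5 states tracking the count of `0`s, saturating at 4. A product state is a pair (one from each), accepting exactly when both do. Minimizing collapses redundant product states.
With 21 states:
          0    1  
>* S0     S1   S2 
 * S1     S3   S4 
   S2     S4   S5 
 * S3     S6   S7 
   S4     S7   S8 
   S5     S8   S9 
 * S6    S10  S11 
   S7    S11  S12 
   S8    S12  S13 
   S9    S13  S14 
   S10   S10  S10 
   S11   S10  S15 
   S12   S15  S16 
   S13   S16  S17 
   S14   S17   S0 
   S15   S10  S18 
   S16   S18  S19 
   S17   S19   S1 
   S18   S10  S20 
   S19   S20   S3 
   S20   S10   S6 
(> = start, * = accepting)

start=S0 accept=S0,S1,S3,S6 S0-0->S1 S0-1->S2 S1-0->S3 S1-1->S4 S2-0->S4 S2-1->S5 S3-0->S6 S3-1->S7 S4-0->S7 S4-1->S8 S5-0->S8 S5-1->S9 S6-0->S10 S6-1->S11 S7-0->S11 S7-1->S12 S8-0->S12 S8-1->S13 S9-0->S13 S9-1->S14 S10-0->S10 S10-1->S10 S11-0->S10 S11-1->S15 S12-0->S15 S12-1->S16 S13-0->S16 S13-1->S17 S14-0->S17 S14-1->S0 S15-0->S10 S15-1->S18 S16-0->S18 S16-1->S19 S17-0->S19 S17-1->S1 S18-0->S10 S18-1->S20 S19-0->S20 S19-1->S3 S20-0->S10 S20-1->S6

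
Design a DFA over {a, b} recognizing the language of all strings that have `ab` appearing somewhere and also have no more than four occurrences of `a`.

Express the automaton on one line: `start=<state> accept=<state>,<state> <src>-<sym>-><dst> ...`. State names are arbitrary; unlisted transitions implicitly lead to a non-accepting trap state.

Build one automaton per condition and run them in lockstep. The first has 3 states tracking whether and how much of `ab` has been seen; the second has 6 states tracking the count of `a`s, saturating at 5. A product state is a pair (one from each), accepting exactly when both do.
An 11-state machine:
          a    b  
>  q0     q1   q0 
   q1     q2   q3 
   q2     q4   q5 
 * q3     q5   q3 
   q4     q6   q7 
 * q5     q7   q5 
   q6     q8   q9 
 * q7     q9   q7 
   q8     q8  q10 
 * q9    q10   q9 
   q10   q10  q10 
(> = start, * = accepting)

start=q0 accept=q3,q5,q7,q9 q0-a->q1 q0-b->q0 q1-a->q2 q1-b->q3 q2-a->q4 q2-b->q5 q3-a->q5 q3-b->q3 q4-a->q6 q4-b->q7 q5-a->q7 q5-b->q5 q6-a->q8 q6-b->q9 q7-a->q9 q7-b->q7 q8-a->q8 q8-b->q10 q9-a->q10 q9-b->q9 q10-a->q10 q10-b->q10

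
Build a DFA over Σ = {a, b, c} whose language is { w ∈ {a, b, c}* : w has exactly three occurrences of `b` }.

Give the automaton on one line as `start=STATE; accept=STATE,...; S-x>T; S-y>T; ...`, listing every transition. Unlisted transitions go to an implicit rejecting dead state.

start=s0; accept=s3; s0-a>s0; s0-b>s1; s0-c>s0; s1-a>s1; s1-b>s2; s1-c>s1; s2-a>s2; s2-b>s3; s2-c>s2; s3-a>s3; s3-b>s4; s3-c>s3; s4-a>s4; s4-b>s4; s4-c>s4

Only the number of `b`s matters, and only up to 4. Make a chain s0 → s1 → s2 → s3 → s4 advanced by each `b` (with s4 absorbing); every other symbol self-loops. The accepting set is {s3}.
With 5 states:
        a   b   c  
>  s0   s0  s1  s0 
   s1   s1  s2  s1 
   s2   s2  s3  s2 
 * s3   s3  s4  s3 
   s4   s4  s4  s4 
(> = start, * = accepting)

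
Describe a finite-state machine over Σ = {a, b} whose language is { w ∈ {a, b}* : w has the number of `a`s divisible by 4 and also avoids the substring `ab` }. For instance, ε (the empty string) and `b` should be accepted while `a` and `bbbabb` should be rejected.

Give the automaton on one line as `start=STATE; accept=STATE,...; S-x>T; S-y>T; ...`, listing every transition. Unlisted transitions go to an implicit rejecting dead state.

Build one automaton per condition and run them in lockstep. The first has 4 states tracking the count of `a`s modulo 4; the second has 3 states tracking partial matches of the forbidden pattern `ab`. A product state is a pair (one from each), accepting exactly when both do. After merging equivalent states the machine shrinks.
6 states suffice.
        a   b  
>* S0   S1  S0 
   S1   S2  S3 
   S2   S4  S3 
   S3   S3  S3 
   S4   S5  S3 
 * S5   S1  S3 
(> = start, * = accepting)

start=S0; accept=S0,S5; S0-a>S1; S0-b>S0; S1-a>S2; S1-b>S3; S2-a>S4; S2-b>S3; S3-a>S3; S3-b>S3; S4-a>S5; S4-b>S3; S5-a>S1; S5-b>S3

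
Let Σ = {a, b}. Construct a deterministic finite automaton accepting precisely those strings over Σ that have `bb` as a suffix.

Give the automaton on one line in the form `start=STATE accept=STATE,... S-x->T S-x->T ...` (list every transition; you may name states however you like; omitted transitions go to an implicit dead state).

Let each state record the length of the longest suffix of the input read so far that is also a prefix of `bb`. s1 means the last symbol is `b`; s2 means the last 2 symbols are `bb`. Accept only at s2, where the string currently ends in `bb`.
With 3 states:
        a   b  
>  s0   s0  s1 
   s1   s0  s2 
 * s2   s0  s2 
(> = start, * = accepting)

start=s0 accept=s2 s0-a->s0 s0-b->s1 s1-a->s0 s1-b->s2 s2-a->s0 s2-b->s2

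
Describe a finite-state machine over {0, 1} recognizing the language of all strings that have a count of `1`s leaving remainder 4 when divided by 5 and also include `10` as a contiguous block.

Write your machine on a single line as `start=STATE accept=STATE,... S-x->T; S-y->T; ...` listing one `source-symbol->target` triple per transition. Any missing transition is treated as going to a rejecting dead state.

Build one automaton per condition and run them in lockstep. The first has 5 states tracking the count of `1`s modulo 5; the second has 3 states tracking whether and how much of `10` has been seen. A product state is a pair (one from each), accepting exactly when both do.
          0    1  
>  q0     q0   q1 
   q1     q2   q3 
   q2     q2   q4 
   q3     q4   q5 
   q4     q4   q6 
   q5     q6   q7 
   q6     q6   q8 
   q7     q8   q9 
 * q8     q8  q10 
   q9    q10   q1 
   q10   q10   q2 
(> = start, * = accepting)

start=q0; accept=q8; q0-0->q0; q0-1->q1; q1-0->q2; q1-1->q3; q2-0->q2; q2-1->q4; q3-0->q4; q3-1->q5; q4-0->q4; q4-1->q6; q5-0->q6; q5-1->q7; q6-0->q6; q6-1->q8; q7-0->q8; q7-1->q9; q8-0->q8; q8-1->q10; q9-0->q10; q9-1->q1; q10-0->q10; q10-1->q2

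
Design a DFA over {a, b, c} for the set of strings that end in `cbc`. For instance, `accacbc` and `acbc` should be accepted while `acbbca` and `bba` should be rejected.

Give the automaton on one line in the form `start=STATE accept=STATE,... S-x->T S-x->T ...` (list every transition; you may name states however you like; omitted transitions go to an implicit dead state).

Remember how much of `cbc` the current input suffix matches. State q0 means no match yet; q1 means the last symbol is `c`; q2 means the last 2 symbols are `cb`; q3 means the last 3 symbols are `cbc`. Only q3 accepts. On a mismatch, fall back to the longest proper suffix that is still a prefix of `cbc`.
With 4 states:
        a   b   c  
>  q0   q0  q0  q1 
   q1   q0  q2  q1 
   q2   q0  q0  q3 
 * q3   q0  q2  q1 
(> = start, * = accepting)

start=q0 accept=q3 q0-a->q0 q0-b->q0 q0-c->q1 q1-a->q0 q1-b->q2 q1-c->q1 q2-a->q0 q2-b->q0 q2-c->q3 q3-a->q0 q3-b->q2 q3-c->q1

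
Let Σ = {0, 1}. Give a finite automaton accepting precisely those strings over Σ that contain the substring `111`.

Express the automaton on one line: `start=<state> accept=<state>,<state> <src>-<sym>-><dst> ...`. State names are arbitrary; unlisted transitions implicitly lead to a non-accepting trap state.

start=S0 accept=S3 S0-0->S0 S0-1->S1 S1-0->S0 S1-1->S2 S2-0->S0 S2-1->S3 S3-0->S3 S3-1->S3

Track how much of `111` has been matched so far: state S0 is no progress, S3 is the absorbing accept state reached once `111` has occurred. Intermediate states record partial matches; on a mismatch, fall back to the longest reusable overlap.
4 states suffice.
        0   1  
>  S0   S0  S1 
   S1   S0  S2 
   S2   S0  S3 
 * S3   S3  S3 
(> = start, * = accepting)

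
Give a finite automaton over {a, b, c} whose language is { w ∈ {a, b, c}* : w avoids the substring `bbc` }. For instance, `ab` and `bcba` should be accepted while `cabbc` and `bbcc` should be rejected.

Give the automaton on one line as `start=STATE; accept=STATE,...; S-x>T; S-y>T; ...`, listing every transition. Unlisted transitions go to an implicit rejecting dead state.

This is the complement of 'contains `bbc`'. Use the same substring-matching states — S0 through S3 holding how much of `bbc` has just been matched — but flip the accepting set: everything except the trap S3 accepts.
        a   b   c  
>* S0   S0  S1  S0 
 * S1   S0  S2  S0 
 * S2   S0  S2  S3 
   S3   S3  S3  S3 
(> = start, * = accepting)

start=S0; accept=S0,S1,S2; S0-a>S0; S0-b>S1; S0-c>S0; S1-a>S0; S1-b>S2; S1-c>S0; S2-a>S0; S2-b>S2; S2-c>S3; S3-a>S3; S3-b>S3; S3-c>S3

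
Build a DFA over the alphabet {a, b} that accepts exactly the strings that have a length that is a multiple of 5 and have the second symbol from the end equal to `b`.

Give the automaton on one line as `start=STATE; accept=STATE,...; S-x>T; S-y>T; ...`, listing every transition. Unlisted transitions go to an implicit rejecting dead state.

start=q0; accept=q17,q18; q0-a>q1; q0-b>q2; q1-a>q3; q1-b>q4; q2-a>q5; q2-b>q6; q3-a>q7; q3-b>q8; q4-a>q9; q4-b>q10; q5-a>q7; q5-b>q8; q6-a>q9; q6-b>q10; q7-a>q11; q7-b>q12; q8-a>q13; q8-b>q14; q9-a>q11; q9-b>q12; q10-a>q13; q10-b>q14; q11-a>q15; q11-b>q16; q12-a>q17; q12-b>q18; q13-a>q15; q13-b>q16; q14-a>q17; q14-b>q18; q15-a>q19; q15-b>q20; q16-a>q21; q16-b>q22; q17-a>q19; q17-b>q20; q18-a>q21; q18-b>q22; q19-a>q3; q19-b>q4; q20-a>q5; q20-b>q6; q21-a>q3; q21-b>q4; q22-a>q5; q22-b>q6

Handle the two conditions separately and then intersect. The first has 5 states tracking the input length modulo 5; the second has 7 states tracking the last 2 symbols read. A product state is a pair (one from each), accepting exactly when both do.
23 states suffice.
          a    b  
>  q0     q1   q2 
   q1     q3   q4 
   q2     q5   q6 
   q3     q7   q8 
   q4     q9  q10 
   q5     q7   q8 
   q6     q9  q10 
   q7    q11  q12 
   q8    q13  q14 
   q9    q11  q12 
   q10   q13  q14 
   q11   q15  q16 
   q12   q17  q18 
   q13   q15  q16 
   q14   q17  q18 
   q15   q19  q20 
   q16   q21  q22 
 * q17   q19  q20 
 * q18   q21  q22 
   q19    q3   q4 
   q20    q5   q6 
   q21    q3   q4 
   q22    q5   q6 
(> = start, * = accepting)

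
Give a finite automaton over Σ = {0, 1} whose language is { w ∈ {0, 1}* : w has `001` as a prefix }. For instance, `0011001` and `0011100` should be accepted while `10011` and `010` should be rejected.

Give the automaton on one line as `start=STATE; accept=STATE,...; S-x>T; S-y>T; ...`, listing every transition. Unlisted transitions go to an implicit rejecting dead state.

start=s0; accept=s3; s0-0>s1; s0-1>s4; s1-0>s2; s1-1>s4; s2-0>s4; s2-1>s3; s3-0>s3; s3-1>s3; s4-0>s4; s4-1>s4

Walk along `001` while the input agrees: from s0 take `0` to s1, and so on. Any deviation drops to the rejecting sink s4. Once s3 is reached the prefix is confirmed and every continuation is accepted.
With 5 states:
        0   1  
>  s0   s1  s4 
   s1   s2  s4 
   s2   s4  s3 
 * s3   s3  s3 
   s4   s4  s4 
(> = start, * = accepting)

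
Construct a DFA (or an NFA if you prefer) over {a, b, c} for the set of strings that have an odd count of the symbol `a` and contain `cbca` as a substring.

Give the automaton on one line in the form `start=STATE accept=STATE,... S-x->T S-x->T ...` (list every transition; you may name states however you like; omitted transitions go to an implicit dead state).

start=q0 accept=q8 q0-a->q1 q0-b->q0 q0-c->q2 q1-a->q0 q1-b->q1 q1-c->q3 q2-a->q1 q2-b->q4 q2-c->q2 q3-a->q0 q3-b->q5 q3-c->q3 q4-a->q1 q4-b->q0 q4-c->q6 q5-a->q0 q5-b->q1 q5-c->q7 q6-a->q8 q6-b->q4 q6-c->q2 q7-a->q9 q7-b->q5 q7-c->q3 q8-a->q9 q8-b->q8 q8-c->q8 q9-a->q8 q9-b->q9 q9-c->q9

Handle the two conditions separately and then intersect. The first has 2 states tracking the count of `a`s modulo 2; the second has 5 states tracking whether and how much of `cbca` has been seen. A product state is a pair (one from each), accepting exactly when both do.
A 10-state machine:
        a   b   c  
>  q0   q1  q0  q2 
   q1   q0  q1  q3 
   q2   q1  q4  q2 
   q3   q0  q5  q3 
   q4   q1  q0  q6 
   q5   q0  q1  q7 
   q6   q8  q4  q2 
   q7   q9  q5  q3 
 * q8   q9  q8  q8 
   q9   q8  q9  q9 
(> = start, * = accepting)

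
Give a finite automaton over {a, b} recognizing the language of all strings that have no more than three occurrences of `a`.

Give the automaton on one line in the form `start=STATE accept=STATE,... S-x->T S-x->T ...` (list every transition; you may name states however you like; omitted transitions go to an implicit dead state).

start=q0 accept=q0,q1,q2,q3 q0-a->q1 q0-b->q0 q1-a->q2 q1-b->q1 q2-a->q3 q2-b->q2 q3-a->q4 q3-b->q3 q4-a->q4 q4-b->q4

Only the number of `a`s matters, and only up to 4. Make a chain q0 → q1 → q2 → q3 → q4 advanced by each `a` (with q4 absorbing); every other symbol self-loops. The accepting set is {q0, q1, q2, q3}.
        a   b  
>* q0   q1  q0 
 * q1   q2  q1 
 * q2   q3  q2 
 * q3   q4  q3 
   q4   q4  q4 
(> = start, * = accepting)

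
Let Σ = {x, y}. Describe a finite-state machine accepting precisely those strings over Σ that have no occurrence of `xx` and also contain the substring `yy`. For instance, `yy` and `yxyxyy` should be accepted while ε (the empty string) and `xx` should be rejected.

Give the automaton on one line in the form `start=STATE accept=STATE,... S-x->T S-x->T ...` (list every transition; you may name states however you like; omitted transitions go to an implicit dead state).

Build one automaton per condition and run them in lockstep. The first has 3 states tracking partial matches of the forbidden pattern `xx`; the second has 3 states tracking whether and how much of `yy` has been seen. A product state is a pair (one from each), accepting exactly when both do. Minimizing collapses redundant product states.
With 6 states:
       x  y 
>  A   B  C 
   B   D  C 
   C   B  E 
   D   D  D 
 * E   F  E 
 * F   D  E 
(> = start, * = accepting)

start=A accept=E,F A-x->B A-y->C B-x->D B-y->C C-x->B C-y->E D-x->D D-y->D E-x->F E-y->E F-x->D F-y->E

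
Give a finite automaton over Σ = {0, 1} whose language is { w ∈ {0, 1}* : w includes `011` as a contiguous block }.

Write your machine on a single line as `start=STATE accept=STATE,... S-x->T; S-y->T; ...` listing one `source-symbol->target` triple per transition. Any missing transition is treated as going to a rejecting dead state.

start=q0; accept=q3; q0-0->q1; q0-1->q0; q1-0->q1; q1-1->q2; q2-0->q1; q2-1->q3; q3-0->q3; q3-1->q3

States q0..q2 record the length of the longest prefix of `011` that matches the current input suffix. Reaching q3 means `011` has been seen, and we stay there forever. Accept from q3.
A 4-state machine:
        0   1  
>  q0   q1  q0 
   q1   q1  q2 
   q2   q1  q3 
 * q3   q3  q3 
(> = start, * = accepting)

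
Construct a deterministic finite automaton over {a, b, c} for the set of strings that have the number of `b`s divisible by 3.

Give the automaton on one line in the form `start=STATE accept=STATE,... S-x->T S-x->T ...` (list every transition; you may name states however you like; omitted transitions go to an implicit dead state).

start=q0 accept=q0 q0-a->q0 q0-b->q1 q0-c->q0 q1-a->q1 q1-b->q2 q1-c->q1 q2-a->q2 q2-b->q0 q2-c->q2

Keep the running count of `b`s modulo 3: each `b` advances along the cycle q0 → q1 → q2 → q0 while other symbols loop. Accept at q0.
With 3 states:
        a   b   c  
>* q0   q0  q1  q0 
   q1   q1  q2  q1 
   q2   q2  q0  q2 
(> = start, * = accepting)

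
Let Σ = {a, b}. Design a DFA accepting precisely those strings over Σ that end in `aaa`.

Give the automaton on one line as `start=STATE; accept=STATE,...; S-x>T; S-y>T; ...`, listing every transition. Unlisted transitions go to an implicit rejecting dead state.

start=s0; accept=s3; s0-a>s1; s0-b>s0; s1-a>s2; s1-b>s0; s2-a>s3; s2-b>s0; s3-a>s3; s3-b>s0

Remember how much of `aaa` the current input suffix matches. State s0 means no match yet; s1 means the last symbol is `a`; s2 means the last 2 symbols are `aa`; s3 means the last 3 symbols are `aaa`. Only s3 accepts. On a mismatch, fall back to the longest proper suffix that is still a prefix of `aaa`.
        a   b  
>  s0   s1  s0 
   s1   s2  s0 
   s2   s3  s0 
 * s3   s3  s0 
(> = start, * = accepting)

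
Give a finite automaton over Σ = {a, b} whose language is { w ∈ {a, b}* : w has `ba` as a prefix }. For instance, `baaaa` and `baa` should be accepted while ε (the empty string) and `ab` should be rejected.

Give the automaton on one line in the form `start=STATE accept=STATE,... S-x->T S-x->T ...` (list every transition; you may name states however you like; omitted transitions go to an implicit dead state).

start=q0 accept=q2 q0-a->q3 q0-b->q1 q1-a->q2 q1-b->q3 q2-a->q2 q2-b->q2 q3-a->q3 q3-b->q3

Check the first 2 symbols one by one: q0 through q1 record how many have matched `ba` so far; any wrong symbol goes to the dead state q3. After all 2 match we enter the accepting sink q2.
        a   b  
>  q0   q3  q1 
   q1   q2  q3 
 * q2   q2  q2 
   q3   q3  q3 
(> = start, * = accepting)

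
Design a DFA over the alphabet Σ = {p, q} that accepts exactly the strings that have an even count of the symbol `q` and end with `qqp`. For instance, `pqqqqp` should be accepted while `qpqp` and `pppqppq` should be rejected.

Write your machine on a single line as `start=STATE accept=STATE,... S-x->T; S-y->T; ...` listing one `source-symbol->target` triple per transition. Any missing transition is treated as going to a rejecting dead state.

Handle the two conditions separately and then intersect. One (2 states) tracks the count of `q`s modulo 2; the other (4 states) tracks how much of the suffix `qqp` has currently been matched. Each combined state is a pair, one component from each; accept when both components accept. After merging equivalent states the machine shrinks.
A 5-state machine:
       p  q 
>  A   A  B 
   B   C  D 
   C   C  A 
   D   E  B 
 * E   A  B 
(> = start, * = accepting)

start=A; accept=E; A-p->A; A-q->B; B-p->C; B-q->D; C-p->C; C-q->A; D-p->E; D-q->B; E-p->A; E-q->B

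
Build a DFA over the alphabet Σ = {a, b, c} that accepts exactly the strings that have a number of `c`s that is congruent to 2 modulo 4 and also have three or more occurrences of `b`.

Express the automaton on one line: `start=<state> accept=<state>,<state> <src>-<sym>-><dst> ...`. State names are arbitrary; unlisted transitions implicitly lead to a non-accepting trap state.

start=q0 accept=q15,q17 q0-a->q0 q0-b->q1 q0-c->q2 q1-a->q1 q1-b->q3 q1-c->q4 q2-a->q2 q2-b->q4 q2-c->q5 q3-a->q3 q3-b->q6 q3-c->q7 q4-a->q4 q4-b->q7 q4-c->q8 q5-a->q5 q5-b->q8 q5-c->q9 q6-a->q6 q6-b->q10 q6-c->q11 q7-a->q7 q7-b->q11 q7-c->q12 q8-a->q8 q8-b->q12 q8-c->q13 q9-a->q9 q9-b->q13 q9-c->q0 q10-a->q10 q10-b->q10 q10-c->q14 q11-a->q11 q11-b->q14 q11-c->q15 q12-a->q12 q12-b->q15 q12-c->q16 q13-a->q13 q13-b->q16 q13-c->q1 q14-a->q14 q14-b->q14 q14-c->q17 q15-a->q15 q15-b->q17 q15-c->q18 q16-a->q16 q16-b->q18 q16-c->q3 q17-a->q17 q17-b->q17 q17-c->q19 q18-a->q18 q18-b->q19 q18-c->q6 q19-a->q19 q19-b->q19 q19-c->q10

Run two small machines in parallel and take their product. One (4 states) tracks the count of `c`s modulo 4; the other (5 states) tracks the count of `b`s, saturating at 4. Each combined state is a pair, one component from each; accept when both components accept.
20 states suffice.
          a    b    c  
>  q0     q0   q1   q2 
   q1     q1   q3   q4 
   q2     q2   q4   q5 
   q3     q3   q6   q7 
   q4     q4   q7   q8 
   q5     q5   q8   q9 
   q6     q6  q10  q11 
   q7     q7  q11  q12 
   q8     q8  q12  q13 
   q9     q9  q13   q0 
   q10   q10  q10  q14 
   q11   q11  q14  q15 
   q12   q12  q15  q16 
   q13   q13  q16   q1 
   q14   q14  q14  q17 
 * q15   q15  q17  q18 
   q16   q16  q18   q3 
 * q17   q17  q17  q19 
   q18   q18  q19   q6 
   q19   q19  q19  q10 
(> = start, * = accepting)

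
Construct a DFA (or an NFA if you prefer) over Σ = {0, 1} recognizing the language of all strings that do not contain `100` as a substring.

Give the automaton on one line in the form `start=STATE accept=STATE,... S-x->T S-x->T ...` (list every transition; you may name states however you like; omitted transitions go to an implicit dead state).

start=A accept=A,B,C A-0->A A-1->B B-0->C B-1->B C-0->D C-1->B D-0->D D-1->D

Track partial matches of the forbidden pattern `100`. State D is a dead state reached once `100` has occurred; every other state accepts. A means no part of `100` is currently matched.
With 4 states:
       0  1 
>* A   A  B 
 * B   C  B 
 * C   D  B 
   D   D  D 
(> = start, * = accepting)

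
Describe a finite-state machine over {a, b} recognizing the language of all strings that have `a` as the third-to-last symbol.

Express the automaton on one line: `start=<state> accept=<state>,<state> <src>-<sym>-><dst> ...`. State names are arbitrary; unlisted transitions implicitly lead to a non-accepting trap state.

start=s0 accept=s7,s8,s9,s10 s0-a->s1 s0-b->s2 s1-a->s3 s1-b->s4 s2-a->s5 s2-b->s6 s3-a->s7 s3-b->s8 s4-a->s9 s4-b->s10 s5-a->s11 s5-b->s12 s6-a->s13 s6-b->s14 s7-a->s7 s7-b->s8 s8-a->s9 s8-b->s10 s9-a->s11 s9-b->s12 s10-a->s13 s10-b->s14 s11-a->s7 s11-b->s8 s12-a->s9 s12-b->s10 s13-a->s11 s13-b->s12 s14-a->s13 s14-b->s14

A DFA must remember the last 3 symbols (since which symbol is third-to-last isn't known until the input ends). Use one state per possible window of the last ≤3 symbols; accept from those whose window starts with `a`.
          a    b  
>  s0     s1   s2 
   s1     s3   s4 
   s2     s5   s6 
   s3     s7   s8 
   s4     s9  s10 
   s5    s11  s12 
   s6    s13  s14 
 * s7     s7   s8 
 * s8     s9  s10 
 * s9    s11  s12 
 * s10   s13  s14 
   s11    s7   s8 
   s12    s9  s10 
   s13   s11  s12 
   s14   s13  s14 
(> = start, * = accepting)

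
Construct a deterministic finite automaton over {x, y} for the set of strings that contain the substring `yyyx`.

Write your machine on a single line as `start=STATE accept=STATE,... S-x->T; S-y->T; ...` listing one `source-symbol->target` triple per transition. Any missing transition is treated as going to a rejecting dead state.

start=s0; accept=s4; s0-x->s0; s0-y->s1; s1-x->s0; s1-y->s2; s2-x->s0; s2-y->s3; s3-x->s4; s3-y->s3; s4-x->s4; s4-y->s4

Track how much of `yyyx` has been matched so far: state s0 is no progress, s4 is the absorbing accept state reached once `yyyx` has occurred. Intermediate states record partial matches; on a mismatch, fall back to the longest reusable overlap.
A 5-state machine:
        x   y  
>  s0   s0  s1 
   s1   s0  s2 
   s2   s0  s3 
   s3   s4  s3 
 * s4   s4  s4 
(> = start, * = accepting)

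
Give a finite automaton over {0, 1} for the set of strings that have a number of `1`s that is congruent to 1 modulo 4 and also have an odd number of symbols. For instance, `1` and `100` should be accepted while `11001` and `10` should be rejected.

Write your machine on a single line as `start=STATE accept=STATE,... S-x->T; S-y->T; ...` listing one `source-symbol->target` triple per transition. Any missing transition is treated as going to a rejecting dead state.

Build one automaton per condition and run them in lockstep. The first has 4 states tracking the count of `1`s modulo 4; the second has 2 states tracking the input length modulo 2. A product state is a pair (one from each), accepting exactly when both do.
8 states suffice.
        0   1  
>  S0   S1  S2 
   S1   S0  S3 
 * S2   S3  S4 
   S3   S2  S5 
   S4   S5  S6 
   S5   S4  S7 
   S6   S7  S0 
   S7   S6  S1 
(> = start, * = accepting)

start=S0; accept=S2; S0-0->S1; S0-1->S2; S1-0->S0; S1-1->S3; S2-0->S3; S2-1->S4; S3-0->S2; S3-1->S5; S4-0->S5; S4-1->S6; S5-0->S4; S5-1->S7; S6-0->S7; S6-1->S0; S7-0->S6; S7-1->S1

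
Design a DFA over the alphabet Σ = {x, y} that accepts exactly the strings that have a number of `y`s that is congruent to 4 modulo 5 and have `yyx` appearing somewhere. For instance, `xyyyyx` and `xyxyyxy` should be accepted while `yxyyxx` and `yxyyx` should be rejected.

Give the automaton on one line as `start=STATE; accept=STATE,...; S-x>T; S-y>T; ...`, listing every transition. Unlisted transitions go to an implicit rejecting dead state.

Handle the two conditions separately and then intersect. One (5 states) tracks the count of `y`s modulo 5; the other (4 states) tracks whether and how much of `yyx` has been seen. Each combined state is a pair, one component from each; accept when both components accept.
A 20-state machine:
          x    y  
>  S0     S0   S1 
   S1     S2   S3 
   S2     S2   S4 
   S3     S5   S6 
   S4     S7   S6 
   S5     S5   S8 
   S6     S8   S9 
   S7     S7  S10 
   S8     S8  S11 
   S9    S11  S12 
   S10   S13   S9 
 * S11   S11  S14 
   S12   S14  S15 
   S13   S13  S16 
   S14   S14  S17 
   S15   S17   S3 
   S16   S18  S12 
   S17   S17   S5 
   S18   S18  S19 
   S19    S0  S15 
(> = start, * = accepting)

start=S0; accept=S11; S0-x>S0; S0-y>S1; S1-x>S2; S1-y>S3; S2-x>S2; S2-y>S4; S3-x>S5; S3-y>S6; S4-x>S7; S4-y>S6; S5-x>S5; S5-y>S8; S6-x>S8; S6-y>S9; S7-x>S7; S7-y>S10; S8-x>S8; S8-y>S11; S9-x>S11; S9-y>S12; S10-x>S13; S10-y>S9; S11-x>S11; S11-y>S14; S12-x>S14; S12-y>S15; S13-x>S13; S13-y>S16; S14-x>S14; S14-y>S17; S15-x>S17; S15-y>S3; S16-x>S18; S16-y>S12; S17-x>S17; S17-y>S5; S18-x>S18; S18-y>S19; S19-x>S0; S19-y>S15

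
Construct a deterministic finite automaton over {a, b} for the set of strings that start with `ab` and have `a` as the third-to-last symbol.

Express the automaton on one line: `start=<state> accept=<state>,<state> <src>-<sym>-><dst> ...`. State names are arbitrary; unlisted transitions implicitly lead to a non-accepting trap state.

start=S0 accept=S9,S10,S21,S22 S0-a->S1 S0-b->S2 S1-a->S3 S1-b->S4 S2-a->S5 S2-b->S6 S3-a->S7 S3-b->S8 S4-a->S9 S4-b->S10 S5-a->S11 S5-b->S12 S6-a->S13 S6-b->S14 S7-a->S7 S7-b->S8 S8-a->S15 S8-b->S16 S9-a->S17 S9-b->S18 S10-a->S19 S10-b->S20 S11-a->S7 S11-b->S8 S12-a->S15 S12-b->S16 S13-a->S11 S13-b->S12 S14-a->S13 S14-b->S14 S15-a->S11 S15-b->S12 S16-a->S13 S16-b->S14 S17-a->S21 S17-b->S22 S18-a->S9 S18-b->S10 S19-a->S17 S19-b->S18 S20-a->S19 S20-b->S20 S21-a->S21 S21-b->S22 S22-a->S9 S22-b->S10

Run two small machines in parallel and take their product. One (4 states) tracks whether the input so far still matches the prefix `ab`; the other (15 states) tracks the last 3 symbols read. Each combined state is a pair, one component from each; accept when both components accept.
23 states suffice.
          a    b  
>  S0     S1   S2 
   S1     S3   S4 
   S2     S5   S6 
   S3     S7   S8 
   S4     S9  S10 
   S5    S11  S12 
   S6    S13  S14 
   S7     S7   S8 
   S8    S15  S16 
 * S9    S17  S18 
 * S10   S19  S20 
   S11    S7   S8 
   S12   S15  S16 
   S13   S11  S12 
   S14   S13  S14 
   S15   S11  S12 
   S16   S13  S14 
   S17   S21  S22 
   S18    S9  S10 
   S19   S17  S18 
   S20   S19  S20 
 * S21   S21  S22 
 * S22    S9  S10 
(> = start, * = accepting)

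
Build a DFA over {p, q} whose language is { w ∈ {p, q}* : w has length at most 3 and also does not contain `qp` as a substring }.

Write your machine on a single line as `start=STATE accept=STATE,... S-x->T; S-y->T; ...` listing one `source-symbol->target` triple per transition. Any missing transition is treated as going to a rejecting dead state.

Build one automaton per condition and run them in lockstep. One (5 states) tracks the input length, saturating at 4; the other (3 states) tracks partial matches of the forbidden pattern `qp`. Each combined state is a pair, one component from each; accept when both components accept. Minimizing collapses redundant product states.
With 7 states:
        p   q  
>* S0   S1  S2 
 * S1   S3  S4 
 * S2   S5  S4 
 * S3   S6  S6 
 * S4   S5  S6 
   S5   S5  S5 
 * S6   S5  S5 
(> = start, * = accepting)

start=S0; accept=S0,S1,S2,S3,S4,S6; S0-p->S1; S0-q->S2; S1-p->S3; S1-q->S4; S2-p->S5; S2-q->S4; S3-p->S6; S3-q->S6; S4-p->S5; S4-q->S6; S5-p->S5; S5-q->S5; S6-p->S5; S6-q->S5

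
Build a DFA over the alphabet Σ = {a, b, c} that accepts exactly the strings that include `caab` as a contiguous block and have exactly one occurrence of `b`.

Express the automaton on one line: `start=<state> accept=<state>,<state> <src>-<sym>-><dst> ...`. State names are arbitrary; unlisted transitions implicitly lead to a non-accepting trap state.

start=S0 accept=S5 S0-a->S0 S0-b->S1 S0-c->S2 S1-a->S1 S1-b->S1 S1-c->S1 S2-a->S3 S2-b->S1 S2-c->S2 S3-a->S4 S3-b->S1 S3-c->S2 S4-a->S0 S4-b->S5 S4-c->S2 S5-a->S5 S5-b->S1 S5-c->S5

Build one automaton per condition and run them in lockstep. The first has 5 states tracking whether and how much of `caab` has been seen; the second has 3 states tracking the count of `b`s, saturating at 2. A product state is a pair (one from each), accepting exactly when both do. Minimizing collapses redundant product states.
        a   b   c  
>  S0   S0  S1  S2 
   S1   S1  S1  S1 
   S2   S3  S1  S2 
   S3   S4  S1  S2 
   S4   S0  S5  S2 
 * S5   S5  S1  S5 
(> = start, * = accepting)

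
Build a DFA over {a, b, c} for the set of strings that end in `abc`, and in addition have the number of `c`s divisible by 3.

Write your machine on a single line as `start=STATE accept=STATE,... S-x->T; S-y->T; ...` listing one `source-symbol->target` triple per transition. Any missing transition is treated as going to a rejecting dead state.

start=q0; accept=q11; q0-a->q1; q0-b->q0; q0-c->q2; q1-a->q1; q1-b->q3; q1-c->q2; q2-a->q4; q2-b->q2; q2-c->q5; q3-a->q1; q3-b->q0; q3-c->q6; q4-a->q4; q4-b->q7; q4-c->q5; q5-a->q8; q5-b->q5; q5-c->q0; q6-a->q4; q6-b->q2; q6-c->q5; q7-a->q4; q7-b->q2; q7-c->q9; q8-a->q8; q8-b->q10; q8-c->q0; q9-a->q8; q9-b->q5; q9-c->q0; q10-a->q8; q10-b->q5; q10-c->q11; q11-a->q1; q11-b->q0; q11-c->q2

Handle the two conditions separately and then intersect. One (4 states) tracks how much of the suffix `abc` has currently been matched; the other (3 states) tracks the count of `c`s modulo 3. Each combined state is a pair, one component from each; accept when both components accept.
12 states suffice.
          a    b    c  
>  q0     q1   q0   q2 
   q1     q1   q3   q2 
   q2     q4   q2   q5 
   q3     q1   q0   q6 
   q4     q4   q7   q5 
   q5     q8   q5   q0 
   q6     q4   q2   q5 
   q7     q4   q2   q9 
   q8     q8  q10   q0 
   q9     q8   q5   q0 
   q10    q8   q5  q11 
 * q11    q1   q0   q2 
(> = start, * = accepting)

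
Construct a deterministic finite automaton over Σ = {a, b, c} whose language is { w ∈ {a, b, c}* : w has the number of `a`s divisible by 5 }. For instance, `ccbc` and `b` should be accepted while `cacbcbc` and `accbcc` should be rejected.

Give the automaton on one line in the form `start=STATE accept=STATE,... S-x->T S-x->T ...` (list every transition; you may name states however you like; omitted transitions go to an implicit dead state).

Keep the running count of `a`s modulo 5: each `a` advances along the cycle S0 → S1 → S2 → S3 → S4 → S0 while other symbols loop. Accept at S0.
With 5 states:
        a   b   c  
>* S0   S1  S0  S0 
   S1   S2  S1  S1 
   S2   S3  S2  S2 
   S3   S4  S3  S3 
   S4   S0  S4  S4 
(> = start, * = accepting)

start=S0 accept=S0 S0-a->S1 S0-b->S0 S0-c->S0 S1-a->S2 S1-b->S1 S1-c->S1 S2-a->S3 S2-b->S2 S2-c->S2 S3-a->S4 S3-b->S3 S3-c->S3 S4-a->S0 S4-b->S4 S4-c->S4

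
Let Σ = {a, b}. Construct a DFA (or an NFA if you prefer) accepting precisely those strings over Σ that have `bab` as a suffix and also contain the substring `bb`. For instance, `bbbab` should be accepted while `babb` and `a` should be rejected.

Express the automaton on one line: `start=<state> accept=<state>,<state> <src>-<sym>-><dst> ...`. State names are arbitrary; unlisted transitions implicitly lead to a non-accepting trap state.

Handle the two conditions separately and then intersect. The first has 4 states tracking how much of the suffix `bab` has currently been matched; the second has 3 states tracking whether and how much of `bb` has been seen. A product state is a pair (one from each), accepting exactly when both do.
8 states suffice.
        a   b  
>  s0   s0  s1 
   s1   s2  s3 
   s2   s0  s4 
   s3   s5  s3 
   s4   s2  s3 
   s5   s6  s7 
   s6   s6  s3 
 * s7   s5  s3 
(> = start, * = accepting)

start=s0 accept=s7 s0-a->s0 s0-b->s1 s1-a->s2 s1-b->s3 s2-a->s0 s2-b->s4 s3-a->s5 s3-b->s3 s4-a->s2 s4-b->s3 s5-a->s6 s5-b->s7 s6-a->s6 s6-b->s3 s7-a->s5 s7-b->s3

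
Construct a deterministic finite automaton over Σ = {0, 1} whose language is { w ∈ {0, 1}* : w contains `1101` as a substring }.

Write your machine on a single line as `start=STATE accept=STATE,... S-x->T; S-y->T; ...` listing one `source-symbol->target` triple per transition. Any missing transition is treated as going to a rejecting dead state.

start=q0; accept=q4; q0-0->q0; q0-1->q1; q1-0->q0; q1-1->q2; q2-0->q3; q2-1->q2; q3-0->q0; q3-1->q4; q4-0->q4; q4-1->q4

Track how much of `1101` has been matched so far: state q0 is no progress, q4 is the absorbing accept state reached once `1101` has occurred. Intermediate states record partial matches; on a mismatch, fall back to the longest reusable overlap.
5 states suffice.
        0   1  
>  q0   q0  q1 
   q1   q0  q2 
   q2   q3  q2 
   q3   q0  q4 
 * q4   q4  q4 
(> = start, * = accepting)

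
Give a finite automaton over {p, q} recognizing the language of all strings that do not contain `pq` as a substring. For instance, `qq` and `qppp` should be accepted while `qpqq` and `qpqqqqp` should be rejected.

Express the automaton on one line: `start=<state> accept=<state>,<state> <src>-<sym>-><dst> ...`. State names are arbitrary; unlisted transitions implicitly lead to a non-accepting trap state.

Track partial matches of the forbidden pattern `pq`. State S2 is a dead state reached once `pq` has occurred; every other state accepts. S0 means no part of `pq` is currently matched.
A 3-state machine:
        p   q  
>* S0   S1  S0 
 * S1   S1  S2 
   S2   S2  S2 
(> = start, * = accepting)

start=S0 accept=S0,S1 S0-p->S1 S0-q->S0 S1-p->S1 S1-q->S2 S2-p->S2 S2-q->S2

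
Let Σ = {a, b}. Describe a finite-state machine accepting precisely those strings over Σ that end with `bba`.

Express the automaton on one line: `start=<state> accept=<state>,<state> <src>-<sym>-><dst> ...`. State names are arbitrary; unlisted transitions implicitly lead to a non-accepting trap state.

start=q0 accept=q3 q0-a->q0 q0-b->q1 q1-a->q0 q1-b->q2 q2-a->q3 q2-b->q2 q3-a->q0 q3-b->q1

Let each state record the length of the longest suffix of the input read so far that is also a prefix of `bba`. q1 means the last symbol is `b`; q2 means the last 2 symbols are `bb`; q3 means the last 3 symbols are `bba`. Accept only at q3, where the string currently ends in `bba`.
A 4-state machine:
        a   b  
>  q0   q0  q1 
   q1   q0  q2 
   q2   q3  q2 
 * q3   q0  q1 
(> = start, * = accepting)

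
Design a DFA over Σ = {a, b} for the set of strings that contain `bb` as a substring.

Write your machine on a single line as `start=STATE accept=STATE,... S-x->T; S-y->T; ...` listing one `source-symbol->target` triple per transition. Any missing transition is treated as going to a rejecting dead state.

start=s0; accept=s2; s0-a->s0; s0-b->s1; s1-a->s0; s1-b->s2; s2-a->s2; s2-b->s2

Track how much of `bb` has been matched so far: state s0 is no progress, s2 is the absorbing accept state reached once `bb` has occurred. Intermediate states record partial matches; on a mismatch, fall back to the longest reusable overlap.
With 3 states:
        a   b  
>  s0   s0  s1 
   s1   s0  s2 
 * s2   s2  s2 
(> = start, * = accepting)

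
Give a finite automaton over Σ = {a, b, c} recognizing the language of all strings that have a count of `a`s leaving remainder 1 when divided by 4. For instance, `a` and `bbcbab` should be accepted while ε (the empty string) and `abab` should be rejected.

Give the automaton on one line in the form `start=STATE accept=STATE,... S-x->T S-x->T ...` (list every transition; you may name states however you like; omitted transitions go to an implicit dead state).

start=q0 accept=q1 q0-a->q1 q0-b->q0 q0-c->q0 q1-a->q2 q1-b->q1 q1-c->q1 q2-a->q3 q2-b->q2 q2-c->q2 q3-a->q0 q3-b->q3 q3-c->q3

The only thing that matters is how many `a`s have appeared, reduced mod 4. Use one state per residue: q0 for 0, …, q3 for 3. Reading `a` moves to the next residue; anything else stays put. q1 is accepting.
With 4 states:
        a   b   c  
>  q0   q1  q0  q0 
 * q1   q2  q1  q1 
   q2   q3  q2  q2 
   q3   q0  q3  q3 
(> = start, * = accepting)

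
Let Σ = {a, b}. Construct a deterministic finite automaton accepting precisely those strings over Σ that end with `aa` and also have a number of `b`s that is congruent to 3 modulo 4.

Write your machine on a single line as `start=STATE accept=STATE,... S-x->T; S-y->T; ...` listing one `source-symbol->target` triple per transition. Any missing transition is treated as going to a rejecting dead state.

start=q0; accept=q11; q0-a->q1; q0-b->q2; q1-a->q3; q1-b->q2; q2-a->q4; q2-b->q5; q3-a->q3; q3-b->q2; q4-a->q6; q4-b->q5; q5-a->q7; q5-b->q8; q6-a->q6; q6-b->q5; q7-a->q9; q7-b->q8; q8-a->q10; q8-b->q0; q9-a->q9; q9-b->q8; q10-a->q11; q10-b->q0; q11-a->q11; q11-b->q0

Build one automaton per condition and run them in lockstep. The first has 3 states tracking how much of the suffix `aa` has currently been matched; the second has 4 states tracking the count of `b`s modulo 4. A product state is a pair (one from each), accepting exactly when both do.
          a    b  
>  q0     q1   q2 
   q1     q3   q2 
   q2     q4   q5 
   q3     q3   q2 
   q4     q6   q5 
   q5     q7   q8 
   q6     q6   q5 
   q7     q9   q8 
   q8    q10   q0 
   q9     q9   q8 
   q10   q11   q0 
 * q11   q11   q0 
(> = start, * = accepting)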